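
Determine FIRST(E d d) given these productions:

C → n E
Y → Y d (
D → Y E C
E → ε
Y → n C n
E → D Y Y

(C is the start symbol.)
{ 'd', 'n' }

FIRST sets of the non-terminals involved (from the grammar, by fixed-point iteration):
  FIRST(E) = { 'n', ε }

To compute FIRST(E d d), process the symbols left to right:
Symbol E is a non-terminal. Add FIRST(E) \ {ε} = { 'n' }
E is nullable (ε ∈ FIRST(E)), continue to the next symbol.
Symbol d is a terminal. Add 'd' and stop.
FIRST(E d d) = { 'd', 'n' }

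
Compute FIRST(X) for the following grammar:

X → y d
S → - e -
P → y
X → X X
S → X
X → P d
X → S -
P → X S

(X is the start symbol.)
{ '-', 'y' }

To compute FIRST(X), examine every production with X on the left-hand side, reading each right-hand side left to right until a non-nullable symbol is reached.

FIRST sets of the other non-terminals involved (by the same procedure, iterated to a fixed point):
  FIRST(P) = { '-', 'y' }
  FIRST(S) = { '-', 'y' }

From X → y d:
  - y is a terminal: add 'y' and stop
From X → X X:
  - X is the symbol being defined: contributes nothing new
    X is not nullable, so stop
From X → P d:
  - P is a non-terminal: add FIRST(P) \ {ε} = { '-', 'y' }
    P is not nullable, so stop
From X → S -:
  - S is a non-terminal: add FIRST(S) \ {ε} = { '-', 'y' }
    S is not nullable, so stop

Collecting: FIRST(X) = { '-', 'y' }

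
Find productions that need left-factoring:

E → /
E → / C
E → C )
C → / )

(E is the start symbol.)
Yes, E has productions with common prefix '/'

Left-factoring is needed when two productions for the same non-terminal
share a common prefix on the right-hand side.

Productions for E:
  E → /
  E → / C
  E → C )

Found common prefix '/' in productions for E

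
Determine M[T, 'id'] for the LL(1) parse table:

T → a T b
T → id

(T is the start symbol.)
T → id

To find M[T, 'id'], we find productions for T where 'id' is in the predict set (PREDICT(N → α) = (FIRST(α) \ {ε}) ∪ (FOLLOW(N) if α ⇒* ε)).

T → a T b: PREDICT = { 'a' }
T → id: PREDICT = { 'id' }
  'id' is in predict set, so this production goes in M[T, 'id']

M[T, 'id'] = T → id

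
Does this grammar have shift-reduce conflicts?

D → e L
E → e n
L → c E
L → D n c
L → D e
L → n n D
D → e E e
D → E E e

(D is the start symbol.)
A shift-reduce conflict occurs when an LR(0) state has both:
  - a complete (reduce) item [A → α .] (dot at the end), and
  - a shift item [B → β . c γ] (dot before a terminal).

Augment with D' → D and build the canonical LR(0) collection (I0 = CLOSURE({[D' → . D]}), then GOTO on every symbol after a dot until no new states appear). It has 20 states:
  I0: { [D → . E E e], [D → . e E e], [D → . e L], [D' → . D], [E → . e n] }  — shift
  I1: { [D' → D .] }  — accept
  I2: { [D → E . E e], [E → . e n] }  — shift
  I3: { [D → . E E e], [D → . e E e], [D → . e L], [D → e . E e], [D → e . L], [E → . e n], [E → e . n], [L → . D e], [L → . D n c], [L → . c E], [L → . n n D] }  — shift
  I4: { [L → D . e], [L → D . n c] }  — shift
  I5: { [D → E . E e], [D → e E . e], [E → . e n] }  — shift
  I6: { [D → e L .] }  — reduce
  I7: { [E → . e n], [L → c . E] }  — shift
  I8: { [E → e n .], [L → n . n D] }  — shift, reduce
  I9: { [D → . E E e], [D → . e E e], [D → . e L], [E → . e n], [L → n n . D] }  — shift
  I10: { [L → n n D .] }  — reduce
  I11: { [L → c E .] }  — reduce
  I12: { [E → e . n] }  — shift
  I13: { [E → e n .] }  — reduce
  I14: { [D → E E . e] }  — shift
  I15: { [D → e E e .], [E → e . n] }  — shift, reduce
  I16: { [D → E E e .] }  — reduce
  I17: { [L → D e .] }  — reduce
  I18: { [L → D n . c] }  — shift
  I19: { [L → D n c .] }  — reduce

I8 contains reduce item [E → e n .] and shift item [L → n . n D] — shift-reduce conflict.
I15 contains reduce item [D → e E e .] and shift item [E → e . n] — shift-reduce conflict.

Answer: Yes — I8: [E → e n .] vs [L → n . n D]; I15: [D → e E e .] vs [E → e . n]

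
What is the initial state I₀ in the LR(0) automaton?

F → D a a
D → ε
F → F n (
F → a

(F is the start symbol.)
First, augment the grammar with F' → F
I₀ = CLOSURE({ [F' → . F] }):
  [F' → . F] has the dot before F: add [F → . D a a], [F → . F n (], [F → . a]
  [F → . D a a] has the dot before D: add [D → .]
No further items can be added.

I₀ = { [D → .], [F → . D a a], [F → . F n (], [F → . a], [F' → . F] }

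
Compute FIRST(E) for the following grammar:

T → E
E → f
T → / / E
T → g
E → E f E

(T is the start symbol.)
{ 'f' }

To compute FIRST(E), examine every production with E on the left-hand side, reading each right-hand side left to right until a non-nullable symbol is reached.

From E → f:
  - f is a terminal: add 'f' and stop
From E → E f E:
  - E is the symbol being defined: contributes nothing new
    E is not nullable, so stop

Collecting: FIRST(E) = { 'f' }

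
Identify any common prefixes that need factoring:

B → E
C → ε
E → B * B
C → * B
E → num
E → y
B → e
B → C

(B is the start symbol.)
No, left-factoring is not needed

Left-factoring is needed when two productions for the same non-terminal
share a common prefix on the right-hand side.

Productions for B:
  B → E
  B → e
  B → C
Productions for C:
  C → ε
  C → * B
Productions for E:
  E → B * B
  E → num
  E → y

No common prefixes found.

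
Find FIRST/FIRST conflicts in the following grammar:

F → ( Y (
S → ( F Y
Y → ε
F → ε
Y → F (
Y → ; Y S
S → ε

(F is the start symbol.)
No FIRST/FIRST conflicts.

FIRST sets of the non-terminals at (or reachable through a nullable prefix from) the front of some alternative:
  FIRST(F) = { '(', ε }

Productions for F:
  F → ( Y (: FIRST = { '(' }
  F → ε: FIRST = { ε }
Productions for S:
  S → ( F Y: FIRST = { '(' }
  S → ε: FIRST = { ε }
Productions for Y:
  Y → ε: FIRST = { ε }
  Y → F (: FIRST = { '(' }
  Y → ; Y S: FIRST = { ';' }

All alternatives of each non-terminal have pairwise disjoint FIRST sets.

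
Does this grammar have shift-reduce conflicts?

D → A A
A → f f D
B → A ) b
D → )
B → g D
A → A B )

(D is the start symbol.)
Augment with D' → D and build the canonical LR(0) collection (I0 = CLOSURE({[D' → . D]}), then GOTO on every symbol after a dot until no new states appear). It has 15 states:
  I0: { [A → . A B )], [A → . f f D], [D → . )], [D → . A A], [D' → . D] }  — shift
  I1: { [D → ) .] }  — reduce
  I2: { [A → . A B )], [A → . f f D], [A → A . B )], [B → . A ) b], [B → . g D], [D → A . A] }  — shift
  I3: { [D' → D .] }  — accept
  I4: { [A → f . f D] }  — shift
  I5: { [A → . A B )], [A → . f f D], [A → f f . D], [D → . )], [D → . A A] }  — shift
  I6: { [A → f f D .] }  — reduce
  I7: { [A → . A B )], [A → . f f D], [A → A . B )], [B → . A ) b], [B → . g D], [B → A . ) b], [D → A A .] }  — shift, reduce
  I8: { [A → A B . )] }  — shift
  I9: { [A → . A B )], [A → . f f D], [B → g . D], [D → . )], [D → . A A] }  — shift
  I10: { [B → g D .] }  — reduce
  I11: { [A → A B ) .] }  — reduce
  I12: { [B → A ) . b] }  — shift
  I13: { [A → . A B )], [A → . f f D], [A → A . B )], [B → . A ) b], [B → . g D], [B → A . ) b] }  — shift
  I14: { [B → A ) b .] }  — reduce

I7 contains reduce item [D → A A .] and shift items [A → . f f D], [B → A . ) b], [B → . g D] — shift-reduce conflict.

Answer: Yes — I7: [D → A A .] vs [A → . f f D]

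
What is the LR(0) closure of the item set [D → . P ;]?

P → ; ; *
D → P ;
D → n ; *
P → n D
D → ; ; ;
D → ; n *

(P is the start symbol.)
To compute CLOSURE, for each item [A → α.Bβ] where B is a non-terminal, add [B → .γ] for all productions B → γ; repeat for the newly added items until nothing changes.

Start with: [D → . P ;]
  [D → . P ;] has the dot before P: add [P → . ; ; *], [P → . n D]
No further items can be added.

CLOSURE = { [D → . P ;], [P → . ; ; *], [P → . n D] }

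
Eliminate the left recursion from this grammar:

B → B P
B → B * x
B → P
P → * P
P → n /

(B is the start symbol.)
B is directly left-recursive. The standard transformation for
  A → A α₁ | ... | A α_m | β₁ | ... | β_n
is
  A  → β₁ A' | ... | β_n A'
  A' → α₁ A' | ... | α_m A' | ε

B → P becomes B → P B'
B → B P becomes B' → P B'
B → B * x becomes B' → * x B'
Add B' → ε

Productions for other non-terminals are unchanged:
  P → * P
  P → n /

Resulting grammar:
B → P B'
B' → P B'
B' → * x B'
B' → ε
P → * P
P → n /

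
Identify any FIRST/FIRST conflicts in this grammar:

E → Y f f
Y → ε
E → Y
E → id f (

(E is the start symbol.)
No FIRST/FIRST conflicts.

FIRST sets of the non-terminals at (or reachable through a nullable prefix from) the front of some alternative:
  FIRST(Y) = { ε }

Productions for E:
  E → Y f f: FIRST = { 'f' }
  E → Y: FIRST = { ε }
  E → id f (: FIRST = { 'id' }
Y has only one production, so no FIRST/FIRST conflict is possible there.

All alternatives of each non-terminal have pairwise disjoint FIRST sets.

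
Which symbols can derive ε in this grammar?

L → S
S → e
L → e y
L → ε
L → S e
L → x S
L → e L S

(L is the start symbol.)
{ 'L' }

A non-terminal is nullable if it can derive ε (the empty string): either it has an ε-production, or it has a production whose right-hand side consists entirely of nullable non-terminals.

ε-productions: L → ε
So L is immediately nullable.
No further non-terminal can be added: every production for the remaining non-terminals contains a terminal or a non-nullable non-terminal.
Nullable = { 'L' }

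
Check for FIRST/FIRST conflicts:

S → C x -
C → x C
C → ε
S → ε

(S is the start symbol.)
A FIRST/FIRST conflict occurs when two productions N → α and N → β for the same non-terminal have FIRST(α) ∩ FIRST(β) ≠ ∅ (with ε ∈ FIRST of a nullable right-hand side, so two nullable alternatives also conflict).

FIRST sets of the non-terminals at (or reachable through a nullable prefix from) the front of some alternative:
  FIRST(C) = { 'x', ε }

Productions for S:
  S → C x -: FIRST = { 'x' }
  S → ε: FIRST = { ε }
Productions for C:
  C → x C: FIRST = { 'x' }
  C → ε: FIRST = { ε }

All alternatives of each non-terminal have pairwise disjoint FIRST sets.

Answer: No FIRST/FIRST conflicts.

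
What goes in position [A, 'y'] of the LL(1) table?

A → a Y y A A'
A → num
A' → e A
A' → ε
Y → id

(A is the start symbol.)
To find M[A, 'y'], we find productions for A where 'y' is in the predict set (PREDICT(N → α) = (FIRST(α) \ {ε}) ∪ (FOLLOW(N) if α ⇒* ε)).

A → a Y y A A': PREDICT = { 'a' }
A → num: PREDICT = { 'num' }

M[A, 'y'] is empty (no production applies)

Answer: Empty (error entry)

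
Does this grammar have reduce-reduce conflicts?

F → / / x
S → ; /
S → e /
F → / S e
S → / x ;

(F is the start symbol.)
Augment with F' → F and build the canonical LR(0) collection (I0 = CLOSURE({[F' → . F]}), then GOTO on every symbol after a dot until no new states appear). It has 12 states:
  I0: { [F → . / / x], [F → . / S e], [F' → . F] }  — shift
  I1: { [F → / . / x], [F → / . S e], [S → . / x ;], [S → . ; /], [S → . e /] }  — shift
  I2: { [F' → F .] }  — accept
  I3: { [F → / / . x], [S → / . x ;] }  — shift
  I4: { [S → ; . /] }  — shift
  I5: { [F → / S . e] }  — shift
  I6: { [S → e . /] }  — shift
  I7: { [S → e / .] }  — reduce
  I8: { [F → / S e .] }  — reduce
  I9: { [S → ; / .] }  — reduce
  I10: { [F → / / x .], [S → / x . ;] }  — shift, reduce
  I11: { [S → / x ; .] }  — reduce

No state contains more than one complete item.

Answer: No reduce-reduce conflicts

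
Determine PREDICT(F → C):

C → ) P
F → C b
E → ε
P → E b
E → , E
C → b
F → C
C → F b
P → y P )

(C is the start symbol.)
PREDICT(F → C) = (FIRST(RHS) \ {ε}) ∪ (FOLLOW(F) if ε ∈ FIRST(RHS), i.e. RHS ⇒* ε)
FIRST(C) = { ')', 'b' }
FIRST(C) = { ')', 'b' }
ε ∉ FIRST(C), so FOLLOW(F) is not added.
PREDICT(F → C) = { ')', 'b' }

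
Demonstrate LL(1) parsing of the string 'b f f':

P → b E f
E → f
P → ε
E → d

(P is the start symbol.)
Stack is shown with the top on the left.

Stack    Input    Action
------------------------
P $      b f f $  output P → b E f
b E f $  b f f $  match 'b'
E f $    f f $    output E → f
f f $    f f $    match 'f'
f $      f $      match 'f'
$        $        accept

The string is accepted.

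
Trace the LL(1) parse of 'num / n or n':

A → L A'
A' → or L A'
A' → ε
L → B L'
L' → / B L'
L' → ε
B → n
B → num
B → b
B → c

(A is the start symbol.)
LL(1) parsing maintains a stack (initially the start symbol over $) and the input. At each step: if the stack top is a terminal, match it against the current input token; if it is a non-terminal N, replace it with the RHS of M[N, lookahead] (the unique production whose predict set contains the lookahead).

Stack is shown with the top on the left.

Stack        Input           Action
-----------------------------------
A $          num / n or n $  output A → L A'
L A' $       num / n or n $  output L → B L'
B L' A' $    num / n or n $  output B → num
num L' A' $  num / n or n $  match 'num'
L' A' $      / n or n $      output L' → / B L'
/ B L' A' $  / n or n $      match '/'
B L' A' $    n or n $        output B → n
n L' A' $    n or n $        match 'n'
L' A' $      or n $          output L' → ε
A' $         or n $          output A' → or L A'
or L A' $    or n $          match 'or'
L A' $       n $             output L → B L'
B L' A' $    n $             output B → n
n L' A' $    n $             match 'n'
L' A' $      $               output L' → ε
A' $         $               output A' → ε
$            $               accept

The string is accepted.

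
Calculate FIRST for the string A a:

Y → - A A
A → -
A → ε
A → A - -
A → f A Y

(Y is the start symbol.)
FIRST sets of the non-terminals involved (from the grammar, by fixed-point iteration):
  FIRST(A) = { '-', 'f', ε }

To compute FIRST(A a), process the symbols left to right:
Symbol A is a non-terminal. Add FIRST(A) \ {ε} = { '-', 'f' }
A is nullable (ε ∈ FIRST(A)), continue to the next symbol.
Symbol a is a terminal. Add 'a' and stop.
FIRST(A a) = { '-', 'a', 'f' }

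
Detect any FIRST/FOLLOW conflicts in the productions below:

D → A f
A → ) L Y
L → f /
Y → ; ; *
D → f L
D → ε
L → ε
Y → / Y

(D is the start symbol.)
A FIRST/FOLLOW conflict occurs when a non-terminal N has a nullable alternative N → β (β ⇒* ε) and another alternative N → α with FIRST(α) ∩ FOLLOW(N) ≠ ∅: on such a lookahead the parser cannot decide between expanding α and letting N vanish via β.

Nullable non-terminals: D, L.
FIRST sets used below: FIRST(A) = { ')' }

D: nullable alternative(s) D → ε; FOLLOW(D) = { $ }
  D → A f: FIRST \ {ε} = { ')' } — disjoint from FOLLOW(D)
  D → f L: FIRST \ {ε} = { 'f' } — disjoint from FOLLOW(D)
  D → ε: FIRST \ {ε} = { } — this is the only nullable alternative, skip

L: nullable alternative(s) L → ε; FOLLOW(L) = { $, '/', ';' }
  L → f /: FIRST \ {ε} = { 'f' } — disjoint from FOLLOW(L)
  L → ε: FIRST \ {ε} = { } — this is the only nullable alternative, skip

A, Y have no nullable alternative, so no FIRST/FOLLOW check is needed there.

No FIRST/FOLLOW conflicts found.

Answer: No FIRST/FOLLOW conflicts.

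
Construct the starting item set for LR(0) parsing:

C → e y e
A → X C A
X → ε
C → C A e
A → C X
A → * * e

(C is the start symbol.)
{ [C → . C A e], [C → . e y e], [C' → . C] }

First, augment the grammar with C' → C
I₀ = CLOSURE({ [C' → . C] }):
  [C' → . C] has the dot before C: add [C → . e y e], [C → . C A e]
No further items can be added.

I₀ = { [C → . C A e], [C → . e y e], [C' → . C] }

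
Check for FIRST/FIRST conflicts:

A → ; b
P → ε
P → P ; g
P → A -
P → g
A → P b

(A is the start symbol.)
A FIRST/FIRST conflict occurs when two productions N → α and N → β for the same non-terminal have FIRST(α) ∩ FIRST(β) ≠ ∅ (with ε ∈ FIRST of a nullable right-hand side, so two nullable alternatives also conflict).

FIRST sets of the non-terminals at (or reachable through a nullable prefix from) the front of some alternative:
  FIRST(P) = { ';', 'b', 'g', ε }
  FIRST(A) = { ';', 'b', 'g' }

Productions for A:
  A → ; b: FIRST = { ';' }
  A → P b: FIRST = { ';', 'b', 'g' }
Productions for P:
  P → ε: FIRST = { ε }
  P → P ; g: FIRST = { ';', 'b', 'g' }
  P → A -: FIRST = { ';', 'b', 'g' }
  P → g: FIRST = { 'g' }

Conflict for A: A → ; b and A → P b
  Overlap: { ';' }
Conflict for P: P → P ; g and P → A -
  Overlap: { ';', 'b', 'g' }
Conflict for P: P → P ; g and P → g
  Overlap: { 'g' }
Conflict for P: P → A - and P → g
  Overlap: { 'g' }

Answer: Yes. A → ';' b / A → P b on { ';' }; P → P ';' g / P → A '-' on { ';', 'b', 'g' }; P → P ';' g / P → g on { 'g' }; P → A '-' / P → g on { 'g' }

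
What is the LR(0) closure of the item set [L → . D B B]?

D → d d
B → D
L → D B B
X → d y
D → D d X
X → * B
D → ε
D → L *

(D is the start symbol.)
To compute CLOSURE, for each item [A → α.Bβ] where B is a non-terminal, add [B → .γ] for all productions B → γ; repeat for the newly added items until nothing changes.

Start with: [L → . D B B]
  [L → . D B B] has the dot before D: add [D → . d d], [D → . D d X], [D → .], [D → . L *]
  [D → . L *] has the dot before L: all L-items already present
No further items can be added.

CLOSURE = { [D → . D d X], [D → . L *], [D → . d d], [D → .], [L → . D B B] }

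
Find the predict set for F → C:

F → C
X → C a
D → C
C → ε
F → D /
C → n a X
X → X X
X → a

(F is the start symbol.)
{ $, 'n' }

PREDICT(F → C) = (FIRST(RHS) \ {ε}) ∪ (FOLLOW(F) if ε ∈ FIRST(RHS), i.e. RHS ⇒* ε)
FIRST(C) = { 'n', ε }
FIRST(C) = { 'n', ε }
ε ∈ FIRST(C) (the right-hand side is nullable), so add FOLLOW(F) = { $ }
PREDICT(F → C) = { $, 'n' }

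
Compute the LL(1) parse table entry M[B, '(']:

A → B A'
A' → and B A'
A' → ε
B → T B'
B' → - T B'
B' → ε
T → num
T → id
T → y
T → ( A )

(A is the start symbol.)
To find M[B, '('], we find productions for B where '(' is in the predict set (PREDICT(N → α) = (FIRST(α) \ {ε}) ∪ (FOLLOW(N) if α ⇒* ε)).

Relevant sets:
  FIRST(T) = { '(', 'id', 'num', 'y' }

B → T B': PREDICT = { '(', 'id', 'num', 'y' }
  '(' is in predict set, so this production goes in M[B, '(']

M[B, '('] = B → T B'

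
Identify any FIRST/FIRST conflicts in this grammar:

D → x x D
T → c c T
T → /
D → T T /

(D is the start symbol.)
A FIRST/FIRST conflict occurs when two productions N → α and N → β for the same non-terminal have FIRST(α) ∩ FIRST(β) ≠ ∅ (with ε ∈ FIRST of a nullable right-hand side, so two nullable alternatives also conflict).

FIRST sets of the non-terminals at (or reachable through a nullable prefix from) the front of some alternative:
  FIRST(T) = { '/', 'c' }

Productions for D:
  D → x x D: FIRST = { 'x' }
  D → T T /: FIRST = { '/', 'c' }
Productions for T:
  T → c c T: FIRST = { 'c' }
  T → /: FIRST = { '/' }

All alternatives of each non-terminal have pairwise disjoint FIRST sets.

Answer: No FIRST/FIRST conflicts.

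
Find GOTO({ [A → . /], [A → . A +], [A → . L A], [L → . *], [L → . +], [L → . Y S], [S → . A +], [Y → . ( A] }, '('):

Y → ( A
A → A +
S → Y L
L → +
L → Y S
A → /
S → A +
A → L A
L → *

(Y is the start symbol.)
{ [A → . /], [A → . A +], [A → . L A], [L → . *], [L → . +], [L → . Y S], [Y → ( . A], [Y → . ( A] }

GOTO(I, '(') = CLOSURE({ [A → αX.β] : [A → α.Xβ] ∈ I, X = '(' })

Items with dot before '(', with the dot advanced:
  [Y → . ( A] → [Y → ( . A]
Closure of the advanced items:
  [Y → ( . A] has the dot before A: add [A → . A +], [A → . /], [A → . L A]
  [A → . L A] has the dot before L: add [L → . +], [L → . Y S], [L → . *]
  [L → . Y S] has the dot before Y: add [Y → . ( A]

GOTO = { [A → . /], [A → . A +], [A → . L A], [L → . *], [L → . +], [L → . Y S], [Y → ( . A], [Y → . ( A] }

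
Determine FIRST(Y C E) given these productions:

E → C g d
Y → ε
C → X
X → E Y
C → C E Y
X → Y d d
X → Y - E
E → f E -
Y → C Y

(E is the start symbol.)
{ '-', 'd', 'f' }

FIRST sets of the non-terminals involved (from the grammar, by fixed-point iteration):
  FIRST(Y) = { '-', 'd', 'f', ε }
  FIRST(C) = { '-', 'd', 'f' }

To compute FIRST(Y C E), process the symbols left to right:
Symbol Y is a non-terminal. Add FIRST(Y) \ {ε} = { '-', 'd', 'f' }
Y is nullable (ε ∈ FIRST(Y)), continue to the next symbol.
Symbol C is a non-terminal. Add FIRST(C) \ {ε} = { '-', 'd', 'f' }
C is not nullable (ε ∉ FIRST(C)), so stop here.
FIRST(Y C E) = { '-', 'd', 'f' }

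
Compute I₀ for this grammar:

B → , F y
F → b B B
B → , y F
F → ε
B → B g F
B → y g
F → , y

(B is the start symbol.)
{ [B → . , F y], [B → . , y F], [B → . B g F], [B → . y g], [B' → . B] }

First, augment the grammar with B' → B
I₀ = CLOSURE({ [B' → . B] }):
  [B' → . B] has the dot before B: add [B → . , F y], [B → . , y F], [B → . B g F], [B → . y g]
No further items can be added.

I₀ = { [B → . , F y], [B → . , y F], [B → . B g F], [B → . y g], [B' → . B] }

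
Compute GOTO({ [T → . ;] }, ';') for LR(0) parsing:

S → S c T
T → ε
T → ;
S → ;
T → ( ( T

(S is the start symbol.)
{ [T → ; .] }

GOTO(I, ';') = CLOSURE({ [A → αX.β] : [A → α.Xβ] ∈ I, X = ';' })

Items with dot before ';', with the dot advanced:
  [T → . ;] → [T → ; .]
Closure adds nothing (no advanced item has the dot before a non-terminal).

GOTO = { [T → ; .] }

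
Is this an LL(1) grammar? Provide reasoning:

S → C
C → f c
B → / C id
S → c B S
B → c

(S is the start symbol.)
Yes, the grammar is LL(1).

A grammar is LL(1) if for each non-terminal N with multiple productions, the predict sets of those productions are pairwise disjoint, where PREDICT(N → α) = (FIRST(α) \ {ε}) ∪ (FOLLOW(N) if α ⇒* ε).

Relevant sets:
  FIRST(C) = { 'f' }

For S:
  PREDICT(S → C) = { 'f' }
  PREDICT(S → c B S) = { 'c' }
For B:
  PREDICT(B → '/' C id) = { '/' }
  PREDICT(B → c) = { 'c' }
C has a single production, so nothing to check there.

All predict sets are disjoint. The grammar IS LL(1).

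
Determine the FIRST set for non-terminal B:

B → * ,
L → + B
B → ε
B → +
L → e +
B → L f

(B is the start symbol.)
{ '*', '+', 'e', ε }

FIRST sets of the other non-terminals involved (by the same procedure, iterated to a fixed point):
  FIRST(L) = { '+', 'e' }

From B → * ,:
  - '*' is a terminal: add '*' and stop
From B → ε:
  - ε-production, so ε ∈ FIRST(B)
From B → +:
  - '+' is a terminal: add '+' and stop
From B → L f:
  - L is a non-terminal: add FIRST(L) \ {ε} = { '+', 'e' }
    L is not nullable, so stop

Collecting: FIRST(B) = { '*', '+', 'e', ε }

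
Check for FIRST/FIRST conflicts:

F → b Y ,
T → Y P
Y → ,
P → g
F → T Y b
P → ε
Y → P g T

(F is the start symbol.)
No FIRST/FIRST conflicts.

A FIRST/FIRST conflict occurs when two productions N → α and N → β for the same non-terminal have FIRST(α) ∩ FIRST(β) ≠ ∅ (with ε ∈ FIRST of a nullable right-hand side, so two nullable alternatives also conflict).

FIRST sets of the non-terminals at (or reachable through a nullable prefix from) the front of some alternative:
  FIRST(T) = { ',', 'g' }
  FIRST(P) = { 'g', ε }

Productions for F:
  F → b Y ,: FIRST = { 'b' }
  F → T Y b: FIRST = { ',', 'g' }
Productions for Y:
  Y → ,: FIRST = { ',' }
  Y → P g T: FIRST = { 'g' }
Productions for P:
  P → g: FIRST = { 'g' }
  P → ε: FIRST = { ε }
T has only one production, so no FIRST/FIRST conflict is possible there.

All alternatives of each non-terminal have pairwise disjoint FIRST sets.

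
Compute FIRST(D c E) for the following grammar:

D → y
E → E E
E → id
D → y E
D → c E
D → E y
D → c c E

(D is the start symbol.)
{ 'c', 'id', 'y' }

FIRST sets of the non-terminals involved (from the grammar, by fixed-point iteration):
  FIRST(D) = { 'c', 'id', 'y' }

To compute FIRST(D c E), process the symbols left to right:
Symbol D is a non-terminal. Add FIRST(D) \ {ε} = { 'c', 'id', 'y' }
D is not nullable (ε ∉ FIRST(D)), so stop here.
FIRST(D c E) = { 'c', 'id', 'y' }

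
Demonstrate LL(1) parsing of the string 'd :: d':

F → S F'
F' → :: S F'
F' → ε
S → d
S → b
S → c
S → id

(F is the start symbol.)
LL(1) parsing maintains a stack (initially the start symbol over $) and the input. At each step: if the stack top is a terminal, match it against the current input token; if it is a non-terminal N, replace it with the RHS of M[N, lookahead] (the unique production whose predict set contains the lookahead).

Stack is shown with the top on the left.

Stack      Input     Action
---------------------------
F $        d :: d $  output F → S F'
S F' $     d :: d $  output S → d
d F' $     d :: d $  match 'd'
F' $       :: d $    output F' → :: S F'
:: S F' $  :: d $    match '::'
S F' $     d $       output S → d
d F' $     d $       match 'd'
F' $       $         output F' → ε
$          $         accept

The string is accepted.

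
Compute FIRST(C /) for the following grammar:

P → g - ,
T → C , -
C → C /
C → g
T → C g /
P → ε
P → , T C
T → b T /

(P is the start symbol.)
FIRST sets of the non-terminals involved (from the grammar, by fixed-point iteration):
  FIRST(C) = { 'g' }

To compute FIRST(C /), process the symbols left to right:
Symbol C is a non-terminal. Add FIRST(C) \ {ε} = { 'g' }
C is not nullable (ε ∉ FIRST(C)), so stop here.
FIRST(C /) = { 'g' }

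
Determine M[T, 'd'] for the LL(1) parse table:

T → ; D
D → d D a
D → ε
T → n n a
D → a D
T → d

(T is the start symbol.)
T → d

To find M[T, 'd'], we find productions for T where 'd' is in the predict set (PREDICT(N → α) = (FIRST(α) \ {ε}) ∪ (FOLLOW(N) if α ⇒* ε)).

T → ; D: PREDICT = { ';' }
T → n n a: PREDICT = { 'n' }
T → d: PREDICT = { 'd' }
  'd' is in predict set, so this production goes in M[T, 'd']

M[T, 'd'] = T → d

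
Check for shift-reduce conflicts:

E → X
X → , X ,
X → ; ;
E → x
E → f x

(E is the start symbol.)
No shift-reduce conflicts

Augment with E' → E and build the canonical LR(0) collection (I0 = CLOSURE({[E' → . E]}), then GOTO on every symbol after a dot until no new states appear). It has 11 states:
  I0: { [E → . X], [E → . f x], [E → . x], [E' → . E], [X → . , X ,], [X → . ; ;] }  — shift
  I1: { [X → , . X ,], [X → . , X ,], [X → . ; ;] }  — shift
  I2: { [X → ; . ;] }  — shift
  I3: { [E' → E .] }  — accept
  I4: { [E → X .] }  — reduce
  I5: { [E → f . x] }  — shift
  I6: { [E → x .] }  — reduce
  I7: { [E → f x .] }  — reduce
  I8: { [X → ; ; .] }  — reduce
  I9: { [X → , X . ,] }  — shift
  I10: { [X → , X , .] }  — reduce

No state contains both a complete item and a shift item.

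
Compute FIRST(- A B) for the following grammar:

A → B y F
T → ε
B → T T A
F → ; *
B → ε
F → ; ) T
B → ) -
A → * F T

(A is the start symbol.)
{ '-' }

To compute FIRST(- A B), process the symbols left to right:
Symbol - is a terminal. Add '-' and stop.
FIRST(- A B) = { '-' }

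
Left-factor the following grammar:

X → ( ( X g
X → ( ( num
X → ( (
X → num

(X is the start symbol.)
X → ( ( X'
X' → X g
X' → num
X' → ε
X → num

Left-factoring transforms A → αβ₁ | αβ₂ into A → αA' and A' → β₁ | β₂
(α is the longest common prefix among the alternatives). Repeat until
no nonterminal has two alternatives with a common prefix.

Round 1: X has alternatives sharing prefix '( ('. Introduce X': X → ( ( X'
  Add: X' → X g
  Add: X' → num
  Add: X' → ε

No remaining common prefixes — done.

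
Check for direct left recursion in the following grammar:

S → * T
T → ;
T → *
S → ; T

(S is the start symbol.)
No direct left recursion

Direct left recursion occurs when N → N α for some non-terminal N (the right-hand side begins with the left-hand side itself).

S → * T: starts with '*'
T → ;: starts with ';'
T → *: starts with '*'
S → ; T: starts with ';'

No direct left recursion found.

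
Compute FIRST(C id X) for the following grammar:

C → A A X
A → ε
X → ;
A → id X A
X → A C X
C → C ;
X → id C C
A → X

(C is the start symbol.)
{ ';', 'id' }

FIRST sets of the non-terminals involved (from the grammar, by fixed-point iteration):
  FIRST(C) = { ';', 'id' }

To compute FIRST(C id X), process the symbols left to right:
Symbol C is a non-terminal. Add FIRST(C) \ {ε} = { ';', 'id' }
C is not nullable (ε ∉ FIRST(C)), so stop here.
FIRST(C id X) = { ';', 'id' }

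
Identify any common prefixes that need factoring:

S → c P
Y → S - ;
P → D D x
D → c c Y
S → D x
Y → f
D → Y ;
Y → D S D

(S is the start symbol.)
No, left-factoring is not needed

Left-factoring is needed when two productions for the same non-terminal
share a common prefix on the right-hand side.

Productions for S:
  S → c P
  S → D x
Productions for Y:
  Y → S - ;
  Y → f
  Y → D S D
Productions for D:
  D → c c Y
  D → Y ;

No common prefixes found.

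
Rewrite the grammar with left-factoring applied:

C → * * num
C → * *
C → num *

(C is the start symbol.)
Left-factoring transforms A → αβ₁ | αβ₂ into A → αA' and A' → β₁ | β₂
(α is the longest common prefix among the alternatives). Repeat until
no nonterminal has two alternatives with a common prefix.

Round 1: C has alternatives sharing prefix '* *'. Introduce C': C → * * C'
  Add: C' → num
  Add: C' → ε

No remaining common prefixes — done.

Resulting grammar:
C → * * C'
C' → num
C' → ε
C → num *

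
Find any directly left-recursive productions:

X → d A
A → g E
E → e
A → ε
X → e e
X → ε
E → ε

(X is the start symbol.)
X → d A: starts with d
A → g E: starts with g
E → e: starts with e
A → ε: starts with ε
X → e e: starts with e
X → ε: starts with ε
E → ε: starts with ε

No direct left recursion found.

Answer: No direct left recursion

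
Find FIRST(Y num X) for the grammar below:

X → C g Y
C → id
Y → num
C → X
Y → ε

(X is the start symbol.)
FIRST sets of the non-terminals involved (from the grammar, by fixed-point iteration):
  FIRST(Y) = { 'num', ε }

To compute FIRST(Y num X), process the symbols left to right:
Symbol Y is a non-terminal. Add FIRST(Y) \ {ε} = { 'num' }
Y is nullable (ε ∈ FIRST(Y)), continue to the next symbol.
Symbol num is a terminal. Add 'num' and stop.
FIRST(Y num X) = { 'num' }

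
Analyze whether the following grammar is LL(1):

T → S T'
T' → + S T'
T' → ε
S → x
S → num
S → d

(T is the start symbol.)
Relevant sets:
  FOLLOW(T') = { $ }

For T':
  PREDICT(T' → '+' S T') = { '+' }
  PREDICT(T' → ε) = { $ }
For S:
  PREDICT(S → x) = { 'x' }
  PREDICT(S → num) = { 'num' }
  PREDICT(S → d) = { 'd' }
T has a single production, so nothing to check there.

All predict sets are disjoint. The grammar IS LL(1).

Answer: Yes, the grammar is LL(1).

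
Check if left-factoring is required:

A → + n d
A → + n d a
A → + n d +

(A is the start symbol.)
Yes, A has productions with common prefix '+ n d'

Left-factoring is needed when two productions for the same non-terminal
share a common prefix on the right-hand side.

Productions for A:
  A → + n d
  A → + n d a
  A → + n d +

Found common prefix '+ n d' in productions for A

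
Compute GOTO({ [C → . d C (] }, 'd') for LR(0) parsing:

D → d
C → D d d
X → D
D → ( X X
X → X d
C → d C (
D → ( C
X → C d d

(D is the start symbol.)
GOTO(I, 'd') = CLOSURE({ [A → αX.β] : [A → α.Xβ] ∈ I, X = 'd' })

Items with dot before 'd', with the dot advanced:
  [C → . d C (] → [C → d . C (]
Closure of the advanced items:
  [C → d . C (] has the dot before C: add [C → . D d d], [C → . d C (]
  [C → . D d d] has the dot before D: add [D → . d], [D → . ( X X], [D → . ( C]

GOTO = { [C → . D d d], [C → . d C (], [C → d . C (], [D → . ( C], [D → . ( X X], [D → . d] }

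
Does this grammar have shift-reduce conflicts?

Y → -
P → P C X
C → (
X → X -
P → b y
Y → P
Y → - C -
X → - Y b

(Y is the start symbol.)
A shift-reduce conflict occurs when an LR(0) state has both:
  - a complete (reduce) item [A → α .] (dot at the end), and
  - a shift item [B → β . c γ] (dot before a terminal).

Augment with Y' → Y and build the canonical LR(0) collection (I0 = CLOSURE({[Y' → . Y]}), then GOTO on every symbol after a dot until no new states appear). It has 15 states:
  I0: { [P → . P C X], [P → . b y], [Y → . - C -], [Y → . -], [Y → . P], [Y' → . Y] }  — shift
  I1: { [C → . (], [Y → - . C -], [Y → - .] }  — shift, reduce
  I2: { [C → . (], [P → P . C X], [Y → P .] }  — shift, reduce
  I3: { [Y' → Y .] }  — accept
  I4: { [P → b . y] }  — shift
  I5: { [P → b y .] }  — reduce
  I6: { [C → ( .] }  — reduce
  I7: { [P → P C . X], [X → . - Y b], [X → . X -] }  — shift
  I8: { [P → . P C X], [P → . b y], [X → - . Y b], [Y → . - C -], [Y → . -], [Y → . P] }  — shift
  I9: { [P → P C X .], [X → X . -] }  — shift, reduce
  I10: { [X → X - .] }  — reduce
  I11: { [X → - Y . b] }  — shift
  I12: { [X → - Y b .] }  — reduce
  I13: { [Y → - C . -] }  — shift
  I14: { [Y → - C - .] }  — reduce

I1 contains reduce item [Y → - .] and shift item [C → . (] — shift-reduce conflict.
I2 contains reduce item [Y → P .] and shift item [C → . (] — shift-reduce conflict.
I9 contains reduce item [P → P C X .] and shift item [X → X . -] — shift-reduce conflict.

Answer: Yes — I1: [Y → - .] vs [C → . (]; I2: [Y → P .] vs [C → . (]; I9: [P → P C X .] vs [X → X . -]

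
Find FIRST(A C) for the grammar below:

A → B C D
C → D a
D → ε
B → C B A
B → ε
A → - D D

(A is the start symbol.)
{ '-', 'a' }

FIRST sets of the non-terminals involved (from the grammar, by fixed-point iteration):
  FIRST(A) = { '-', 'a' }

To compute FIRST(A C), process the symbols left to right:
Symbol A is a non-terminal. Add FIRST(A) \ {ε} = { '-', 'a' }
A is not nullable (ε ∉ FIRST(A)), so stop here.
FIRST(A C) = { '-', 'a' }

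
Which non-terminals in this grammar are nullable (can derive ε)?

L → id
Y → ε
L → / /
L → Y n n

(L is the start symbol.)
{ 'Y' }

A non-terminal is nullable if it can derive ε (the empty string): either it has an ε-production, or it has a production whose right-hand side consists entirely of nullable non-terminals.

ε-productions: Y → ε
So Y is immediately nullable.
No further non-terminal can be added: every production for the remaining non-terminals contains a terminal or a non-nullable non-terminal.
Nullable = { 'Y' }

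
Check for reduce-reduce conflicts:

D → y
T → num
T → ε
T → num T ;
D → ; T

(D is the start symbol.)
Yes — I5: [T → .] vs [T → num .]

A reduce-reduce conflict occurs when an LR(0) state has two complete items [A → α .] and [B → β .] — both call for a reduction, and with no lookahead the parser cannot choose between them.

Augment with D' → D and build the canonical LR(0) collection (I0 = CLOSURE({[D' → . D]}), then GOTO on every symbol after a dot until no new states appear). It has 8 states:
  I0: { [D → . ; T], [D → . y], [D' → . D] }  — shift
  I1: { [D → ; . T], [T → . num T ;], [T → . num], [T → .] }  — shift, reduce
  I2: { [D' → D .] }  — accept
  I3: { [D → y .] }  — reduce
  I4: { [D → ; T .] }  — reduce
  I5: { [T → . num T ;], [T → . num], [T → .], [T → num . T ;], [T → num .] }  — shift, 2 reduces
  I6: { [T → num T . ;] }  — shift
  I7: { [T → num T ; .] }  — reduce

I5 contains complete items [T → .], [T → num .] — reduce-reduce conflict.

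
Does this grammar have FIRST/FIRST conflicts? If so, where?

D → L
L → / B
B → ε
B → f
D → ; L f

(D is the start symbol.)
FIRST sets of the non-terminals at (or reachable through a nullable prefix from) the front of some alternative:
  FIRST(L) = { '/' }

Productions for D:
  D → L: FIRST = { '/' }
  D → ; L f: FIRST = { ';' }
Productions for B:
  B → ε: FIRST = { ε }
  B → f: FIRST = { 'f' }
L has only one production, so no FIRST/FIRST conflict is possible there.

All alternatives of each non-terminal have pairwise disjoint FIRST sets.

Answer: No FIRST/FIRST conflicts.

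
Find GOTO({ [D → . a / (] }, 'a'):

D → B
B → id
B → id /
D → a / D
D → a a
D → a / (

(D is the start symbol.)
GOTO(I, 'a') = CLOSURE({ [A → αX.β] : [A → α.Xβ] ∈ I, X = 'a' })

Items with dot before 'a', with the dot advanced:
  [D → . a / (] → [D → a . / (]
Closure adds nothing (no advanced item has the dot before a non-terminal).

GOTO = { [D → a . / (] }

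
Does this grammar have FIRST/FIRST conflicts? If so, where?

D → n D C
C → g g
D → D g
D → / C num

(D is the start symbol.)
Yes. D → n D C / D → D g on { 'n' }; D → D g / D → '/' C num on { '/' }

A FIRST/FIRST conflict occurs when two productions N → α and N → β for the same non-terminal have FIRST(α) ∩ FIRST(β) ≠ ∅ (with ε ∈ FIRST of a nullable right-hand side, so two nullable alternatives also conflict).

FIRST sets of the non-terminals at (or reachable through a nullable prefix from) the front of some alternative:
  FIRST(D) = { '/', 'n' }

Productions for D:
  D → n D C: FIRST = { 'n' }
  D → D g: FIRST = { '/', 'n' }
  D → / C num: FIRST = { '/' }
C has only one production, so no FIRST/FIRST conflict is possible there.

Conflict for D: D → n D C and D → D g
  Overlap: { 'n' }
Conflict for D: D → D g and D → / C num
  Overlap: { '/' }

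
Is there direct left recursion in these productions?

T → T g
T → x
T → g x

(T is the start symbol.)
Yes, T is left-recursive

Direct left recursion occurs when N → N α for some non-terminal N (the right-hand side begins with the left-hand side itself).

T → T g: LEFT RECURSIVE (starts with T)
T → x: starts with x
T → g x: starts with g

The grammar has direct left recursion on: T.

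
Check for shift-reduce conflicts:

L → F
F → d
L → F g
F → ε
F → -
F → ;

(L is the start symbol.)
A shift-reduce conflict occurs when an LR(0) state has both:
  - a complete (reduce) item [A → α .] (dot at the end), and
  - a shift item [B → β . c γ] (dot before a terminal).

Augment with L' → L and build the canonical LR(0) collection (I0 = CLOSURE({[L' → . L]}), then GOTO on every symbol after a dot until no new states appear). It has 7 states:
  I0: { [F → . -], [F → . ;], [F → . d], [F → .], [L → . F g], [L → . F], [L' → . L] }  — shift, reduce
  I1: { [F → - .] }  — reduce
  I2: { [F → ; .] }  — reduce
  I3: { [L → F . g], [L → F .] }  — shift, reduce
  I4: { [L' → L .] }  — accept
  I5: { [F → d .] }  — reduce
  I6: { [L → F g .] }  — reduce

I0 contains reduce item [F → .] and shift items [F → . -], [F → . ;], [F → . d] — shift-reduce conflict.
I3 contains reduce item [L → F .] and shift item [L → F . g] — shift-reduce conflict.

Answer: Yes — I0: [F → .] vs [F → . -]; I3: [L → F .] vs [L → F . g]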